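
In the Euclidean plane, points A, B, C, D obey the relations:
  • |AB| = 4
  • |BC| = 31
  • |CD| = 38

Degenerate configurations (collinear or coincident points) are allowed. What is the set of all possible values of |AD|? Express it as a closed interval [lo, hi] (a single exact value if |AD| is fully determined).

|AB| ∈ {4}
|BC| ∈ {31}
|CD| ∈ {38}
|AC| ∈ [27, 35]
|BD| ∈ [7, 69]
|AD| ∈ [3, 73]

|AD| ∈ [3, 73]  (≈ [3.0000, 73.0000])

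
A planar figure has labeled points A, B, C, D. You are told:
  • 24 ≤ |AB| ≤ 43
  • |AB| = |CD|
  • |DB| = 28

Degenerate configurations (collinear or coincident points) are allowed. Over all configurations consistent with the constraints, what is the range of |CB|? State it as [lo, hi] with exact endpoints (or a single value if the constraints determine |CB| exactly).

|CB| ∈ [0, 71]  (≈ [0.0000, 71.0000])

|AB| ∈ [24, 43]
|BD| ∈ {28}
|CD| ∈ [24, 43]
|AD| ∈ [0, 71]
|BC| ∈ [0, 71]
|AC| ∈ [0, 114]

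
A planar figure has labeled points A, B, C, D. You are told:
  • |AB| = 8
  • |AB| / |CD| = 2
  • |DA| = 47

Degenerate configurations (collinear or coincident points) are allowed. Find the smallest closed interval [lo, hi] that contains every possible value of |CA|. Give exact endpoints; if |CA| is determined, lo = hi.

|AB| ∈ {8}
|AD| ∈ {47}
|CD| ∈ {4}
|BD| ∈ [39, 55]
|AC| ∈ [43, 51]
|BC| ∈ [35, 59]

|CA| ∈ [43, 51]  (≈ [43.0000, 51.0000])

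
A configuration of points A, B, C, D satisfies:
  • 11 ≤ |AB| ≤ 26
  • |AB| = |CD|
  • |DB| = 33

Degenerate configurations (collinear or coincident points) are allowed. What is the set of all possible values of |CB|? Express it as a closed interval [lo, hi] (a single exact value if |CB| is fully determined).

|CB| ∈ [7, 59]  (≈ [7.0000, 59.0000])

|AB| ∈ [11, 26]
|BD| ∈ {33}
|CD| ∈ [11, 26]
|AD| ∈ [7, 59]
|BC| ∈ [7, 59]
|AC| ∈ [0, 85]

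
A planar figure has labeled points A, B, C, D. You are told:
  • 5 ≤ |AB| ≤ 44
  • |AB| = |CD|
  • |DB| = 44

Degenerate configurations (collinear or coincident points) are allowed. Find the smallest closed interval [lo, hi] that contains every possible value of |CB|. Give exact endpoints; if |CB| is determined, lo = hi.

|AB| ∈ [5, 44]
|BD| ∈ {44}
|CD| ∈ [5, 44]
|AD| ∈ [0, 88]
|BC| ∈ [0, 88]
|AC| ∈ [0, 132]

|CB| ∈ [0, 88]  (≈ [0.0000, 88.0000])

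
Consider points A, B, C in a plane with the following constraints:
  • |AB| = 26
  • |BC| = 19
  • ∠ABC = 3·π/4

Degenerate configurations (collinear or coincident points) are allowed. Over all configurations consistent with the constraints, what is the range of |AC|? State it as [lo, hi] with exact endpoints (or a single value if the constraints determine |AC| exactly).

|AB| ∈ {26}
|BC| ∈ {19}
|AC| ∈ {√(494·√(2) + 1037)}

|AC| = √(494·√(2) + 1037)  (≈ 41.6608)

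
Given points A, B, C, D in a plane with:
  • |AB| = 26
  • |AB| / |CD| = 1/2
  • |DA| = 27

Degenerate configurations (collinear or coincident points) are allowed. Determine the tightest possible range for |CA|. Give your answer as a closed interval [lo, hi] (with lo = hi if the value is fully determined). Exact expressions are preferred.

|AB| ∈ {26}
|AD| ∈ {27}
|CD| ∈ {52}
|BD| ∈ [1, 53]
|AC| ∈ [25, 79]
|BC| ∈ [0, 105]

|CA| ∈ [25, 79]  (≈ [25.0000, 79.0000])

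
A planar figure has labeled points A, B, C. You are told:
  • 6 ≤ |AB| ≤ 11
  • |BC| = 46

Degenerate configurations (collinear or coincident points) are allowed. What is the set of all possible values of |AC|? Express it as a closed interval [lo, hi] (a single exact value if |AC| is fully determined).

|AC| ∈ [35, 57]  (≈ [35.0000, 57.0000])

|AB| ∈ [6, 11]
|BC| ∈ {46}
|AC| ∈ [35, 57]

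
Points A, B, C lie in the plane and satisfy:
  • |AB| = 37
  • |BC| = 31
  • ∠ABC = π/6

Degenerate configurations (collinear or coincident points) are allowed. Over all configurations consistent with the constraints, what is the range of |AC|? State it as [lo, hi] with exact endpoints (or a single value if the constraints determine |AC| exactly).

|AB| ∈ {37}
|BC| ∈ {31}
|AC| ∈ {√(2330 - 1147·√(3))}

|AC| = √(2330 - 1147·√(3))  (≈ 18.5294)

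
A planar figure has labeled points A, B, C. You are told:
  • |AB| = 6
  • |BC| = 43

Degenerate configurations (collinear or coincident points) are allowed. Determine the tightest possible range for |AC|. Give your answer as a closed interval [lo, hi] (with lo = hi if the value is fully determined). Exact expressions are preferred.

|AB| ∈ {6}
|BC| ∈ {43}
|AC| ∈ [37, 49]

|AC| ∈ [37, 49]  (≈ [37.0000, 49.0000])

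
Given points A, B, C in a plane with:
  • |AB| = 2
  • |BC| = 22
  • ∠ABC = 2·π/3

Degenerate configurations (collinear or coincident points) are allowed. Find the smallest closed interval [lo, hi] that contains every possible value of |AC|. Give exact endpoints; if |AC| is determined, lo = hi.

|AB| ∈ {2}
|BC| ∈ {22}
|AC| ∈ {2·√(133)}

|AC| = 2·√(133)  (≈ 23.0651)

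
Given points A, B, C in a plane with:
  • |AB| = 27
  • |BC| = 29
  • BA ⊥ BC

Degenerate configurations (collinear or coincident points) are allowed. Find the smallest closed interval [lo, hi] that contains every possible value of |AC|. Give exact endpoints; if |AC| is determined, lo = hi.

|AB| ∈ {27}
|BC| ∈ {29}
|AC| ∈ {√(1570)}

|AC| = √(1570)  (≈ 39.6232)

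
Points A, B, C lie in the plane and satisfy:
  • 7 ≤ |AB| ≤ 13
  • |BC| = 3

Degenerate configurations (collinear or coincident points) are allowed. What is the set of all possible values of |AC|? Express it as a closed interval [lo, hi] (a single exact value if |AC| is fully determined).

|AB| ∈ [7, 13]
|BC| ∈ {3}
|AC| ∈ [4, 16]

|AC| ∈ [4, 16]  (≈ [4.0000, 16.0000])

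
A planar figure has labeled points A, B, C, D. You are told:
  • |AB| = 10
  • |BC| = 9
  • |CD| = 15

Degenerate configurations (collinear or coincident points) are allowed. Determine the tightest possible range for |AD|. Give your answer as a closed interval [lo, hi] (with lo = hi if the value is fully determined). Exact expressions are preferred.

|AB| ∈ {10}
|BC| ∈ {9}
|CD| ∈ {15}
|AC| ∈ [1, 19]
|BD| ∈ [6, 24]
|AD| ∈ [0, 34]

|AD| ∈ [0, 34]  (≈ [0.0000, 34.0000])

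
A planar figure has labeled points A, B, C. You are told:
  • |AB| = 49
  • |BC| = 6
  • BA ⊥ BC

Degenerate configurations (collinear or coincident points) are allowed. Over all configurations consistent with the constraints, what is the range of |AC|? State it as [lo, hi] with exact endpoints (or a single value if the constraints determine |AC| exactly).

|AC| = √(2437)  (≈ 49.3660)

|AB| ∈ {49}
|BC| ∈ {6}
|AC| ∈ {√(2437)}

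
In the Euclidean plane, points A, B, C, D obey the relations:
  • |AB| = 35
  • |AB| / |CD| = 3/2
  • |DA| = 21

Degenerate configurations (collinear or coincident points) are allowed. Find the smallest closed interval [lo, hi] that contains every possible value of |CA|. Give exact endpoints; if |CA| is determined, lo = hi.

|CA| ∈ [7/3, 133/3]  (≈ [2.3333, 44.3333])

|AB| ∈ {35}
|AD| ∈ {21}
|CD| ∈ {70/3}
|BD| ∈ [14, 56]
|AC| ∈ [7/3, 133/3]
|BC| ∈ [0, 238/3]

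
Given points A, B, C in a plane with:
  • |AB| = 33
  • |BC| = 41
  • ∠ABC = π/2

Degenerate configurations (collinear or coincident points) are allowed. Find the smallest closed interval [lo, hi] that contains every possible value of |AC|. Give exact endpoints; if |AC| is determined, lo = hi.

|AB| ∈ {33}
|BC| ∈ {41}
|AC| ∈ {√(2770)}

|AC| = √(2770)  (≈ 52.6308)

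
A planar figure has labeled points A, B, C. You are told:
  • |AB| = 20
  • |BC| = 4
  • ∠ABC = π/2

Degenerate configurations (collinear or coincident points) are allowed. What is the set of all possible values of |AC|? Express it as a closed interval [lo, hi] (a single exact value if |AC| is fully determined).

|AB| ∈ {20}
|BC| ∈ {4}
|AC| ∈ {4·√(26)}

|AC| = 4·√(26)  (≈ 20.3961)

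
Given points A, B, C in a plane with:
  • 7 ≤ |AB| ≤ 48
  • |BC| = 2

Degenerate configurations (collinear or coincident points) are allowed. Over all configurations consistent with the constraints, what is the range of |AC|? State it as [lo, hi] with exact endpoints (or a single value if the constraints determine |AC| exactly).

|AB| ∈ [7, 48]
|BC| ∈ {2}
|AC| ∈ [5, 50]

|AC| ∈ [5, 50]  (≈ [5.0000, 50.0000])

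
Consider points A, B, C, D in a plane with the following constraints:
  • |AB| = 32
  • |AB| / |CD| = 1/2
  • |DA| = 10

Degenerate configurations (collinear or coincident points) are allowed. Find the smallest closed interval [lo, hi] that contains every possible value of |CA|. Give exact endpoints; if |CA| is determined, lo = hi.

|AB| ∈ {32}
|AD| ∈ {10}
|CD| ∈ {64}
|BD| ∈ [22, 42]
|AC| ∈ [54, 74]
|BC| ∈ [22, 106]

|CA| ∈ [54, 74]  (≈ [54.0000, 74.0000])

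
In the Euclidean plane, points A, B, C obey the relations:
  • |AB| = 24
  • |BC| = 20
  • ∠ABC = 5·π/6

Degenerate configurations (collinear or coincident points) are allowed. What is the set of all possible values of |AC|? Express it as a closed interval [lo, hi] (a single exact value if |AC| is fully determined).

|AB| ∈ {24}
|BC| ∈ {20}
|AC| ∈ {4·√(30·√(3) + 61)}

|AC| = 4·√(30·√(3) + 61)  (≈ 42.5133)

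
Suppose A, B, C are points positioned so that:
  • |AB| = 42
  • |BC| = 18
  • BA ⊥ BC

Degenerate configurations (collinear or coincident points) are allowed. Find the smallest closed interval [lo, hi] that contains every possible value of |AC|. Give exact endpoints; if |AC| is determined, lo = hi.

|AC| = 6·√(58)  (≈ 45.6946)

|AB| ∈ {42}
|BC| ∈ {18}
|AC| ∈ {6·√(58)}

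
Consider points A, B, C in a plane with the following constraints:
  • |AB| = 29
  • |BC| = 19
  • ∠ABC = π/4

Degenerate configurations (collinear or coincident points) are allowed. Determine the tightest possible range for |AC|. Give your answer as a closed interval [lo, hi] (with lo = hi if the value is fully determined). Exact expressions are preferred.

|AC| = √(1202 - 551·√(2))  (≈ 20.5613)

|AB| ∈ {29}
|BC| ∈ {19}
|AC| ∈ {√(1202 - 551·√(2))}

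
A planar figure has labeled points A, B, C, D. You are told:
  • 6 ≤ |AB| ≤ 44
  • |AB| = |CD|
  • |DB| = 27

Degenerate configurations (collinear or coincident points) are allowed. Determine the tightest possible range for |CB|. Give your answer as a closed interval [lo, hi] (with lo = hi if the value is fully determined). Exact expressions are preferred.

|CB| ∈ [0, 71]  (≈ [0.0000, 71.0000])

|AB| ∈ [6, 44]
|BD| ∈ {27}
|CD| ∈ [6, 44]
|AD| ∈ [0, 71]
|BC| ∈ [0, 71]
|AC| ∈ [0, 115]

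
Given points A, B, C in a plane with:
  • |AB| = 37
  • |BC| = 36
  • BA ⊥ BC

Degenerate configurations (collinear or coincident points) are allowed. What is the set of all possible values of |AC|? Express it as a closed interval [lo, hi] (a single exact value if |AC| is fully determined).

|AC| = √(2665)  (≈ 51.6236)

|AB| ∈ {37}
|BC| ∈ {36}
|AC| ∈ {√(2665)}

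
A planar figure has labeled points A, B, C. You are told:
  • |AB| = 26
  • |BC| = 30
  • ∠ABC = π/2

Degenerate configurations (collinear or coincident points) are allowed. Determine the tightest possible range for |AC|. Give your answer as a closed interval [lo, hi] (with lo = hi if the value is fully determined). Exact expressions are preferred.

|AC| = 2·√(394)  (≈ 39.6989)

|AB| ∈ {26}
|BC| ∈ {30}
|AC| ∈ {2·√(394)}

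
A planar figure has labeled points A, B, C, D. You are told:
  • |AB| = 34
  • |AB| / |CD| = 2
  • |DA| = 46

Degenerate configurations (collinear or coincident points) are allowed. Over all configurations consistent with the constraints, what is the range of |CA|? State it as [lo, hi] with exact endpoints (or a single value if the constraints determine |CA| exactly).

|CA| ∈ [29, 63]  (≈ [29.0000, 63.0000])

|AB| ∈ {34}
|AD| ∈ {46}
|CD| ∈ {17}
|BD| ∈ [12, 80]
|AC| ∈ [29, 63]
|BC| ∈ [0, 97]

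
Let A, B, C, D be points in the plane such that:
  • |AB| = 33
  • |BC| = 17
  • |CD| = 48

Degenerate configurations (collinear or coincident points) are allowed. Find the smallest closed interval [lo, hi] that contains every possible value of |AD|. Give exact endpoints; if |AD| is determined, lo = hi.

|AB| ∈ {33}
|BC| ∈ {17}
|CD| ∈ {48}
|AC| ∈ [16, 50]
|BD| ∈ [31, 65]
|AD| ∈ [0, 98]

|AD| ∈ [0, 98]  (≈ [0.0000, 98.0000])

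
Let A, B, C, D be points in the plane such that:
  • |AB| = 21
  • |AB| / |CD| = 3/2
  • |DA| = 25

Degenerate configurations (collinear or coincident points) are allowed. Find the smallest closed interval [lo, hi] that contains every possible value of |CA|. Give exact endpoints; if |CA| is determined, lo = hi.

|AB| ∈ {21}
|AD| ∈ {25}
|CD| ∈ {14}
|BD| ∈ [4, 46]
|AC| ∈ [11, 39]
|BC| ∈ [0, 60]

|CA| ∈ [11, 39]  (≈ [11.0000, 39.0000])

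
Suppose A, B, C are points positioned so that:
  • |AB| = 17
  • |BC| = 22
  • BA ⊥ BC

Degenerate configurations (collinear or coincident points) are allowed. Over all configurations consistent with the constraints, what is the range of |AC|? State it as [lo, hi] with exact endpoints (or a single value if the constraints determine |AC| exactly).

|AC| = √(773)  (≈ 27.8029)

|AB| ∈ {17}
|BC| ∈ {22}
|AC| ∈ {√(773)}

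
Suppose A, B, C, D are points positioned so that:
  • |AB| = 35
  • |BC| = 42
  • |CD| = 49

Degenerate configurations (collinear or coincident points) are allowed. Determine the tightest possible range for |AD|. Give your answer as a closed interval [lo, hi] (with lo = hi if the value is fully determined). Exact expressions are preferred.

|AD| ∈ [0, 126]  (≈ [0.0000, 126.0000])

|AB| ∈ {35}
|BC| ∈ {42}
|CD| ∈ {49}
|AC| ∈ [7, 77]
|BD| ∈ [7, 91]
|AD| ∈ [0, 126]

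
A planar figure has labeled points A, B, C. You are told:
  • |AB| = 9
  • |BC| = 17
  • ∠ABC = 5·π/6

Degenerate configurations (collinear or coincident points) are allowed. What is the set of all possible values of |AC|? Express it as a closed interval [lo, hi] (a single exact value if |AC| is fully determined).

|AB| ∈ {9}
|BC| ∈ {17}
|AC| ∈ {√(153·√(3) + 370)}

|AC| = √(153·√(3) + 370)  (≈ 25.1993)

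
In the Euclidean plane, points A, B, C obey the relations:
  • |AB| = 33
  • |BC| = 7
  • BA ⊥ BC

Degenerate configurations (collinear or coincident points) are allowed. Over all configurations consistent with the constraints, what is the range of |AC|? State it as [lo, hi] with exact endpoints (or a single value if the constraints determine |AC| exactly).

|AB| ∈ {33}
|BC| ∈ {7}
|AC| ∈ {√(1138)}

|AC| = √(1138)  (≈ 33.7343)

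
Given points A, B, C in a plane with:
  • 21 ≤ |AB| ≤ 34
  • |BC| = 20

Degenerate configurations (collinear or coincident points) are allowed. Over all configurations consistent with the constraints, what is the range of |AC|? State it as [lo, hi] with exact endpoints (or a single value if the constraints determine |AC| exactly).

|AB| ∈ [21, 34]
|BC| ∈ {20}
|AC| ∈ [1, 54]

|AC| ∈ [1, 54]  (≈ [1.0000, 54.0000])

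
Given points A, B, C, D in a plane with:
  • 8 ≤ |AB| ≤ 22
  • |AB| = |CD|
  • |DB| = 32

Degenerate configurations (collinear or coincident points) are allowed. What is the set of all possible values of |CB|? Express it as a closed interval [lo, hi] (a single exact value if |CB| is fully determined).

|CB| ∈ [10, 54]  (≈ [10.0000, 54.0000])

|AB| ∈ [8, 22]
|BD| ∈ {32}
|CD| ∈ [8, 22]
|AD| ∈ [10, 54]
|BC| ∈ [10, 54]
|AC| ∈ [0, 76]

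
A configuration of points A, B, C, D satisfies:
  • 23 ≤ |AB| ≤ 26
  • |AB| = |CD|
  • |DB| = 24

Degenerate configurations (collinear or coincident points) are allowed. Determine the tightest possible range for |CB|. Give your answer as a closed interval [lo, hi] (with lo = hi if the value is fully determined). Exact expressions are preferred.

|CB| ∈ [0, 50]  (≈ [0.0000, 50.0000])

|AB| ∈ [23, 26]
|BD| ∈ {24}
|CD| ∈ [23, 26]
|AD| ∈ [0, 50]
|BC| ∈ [0, 50]
|AC| ∈ [0, 76]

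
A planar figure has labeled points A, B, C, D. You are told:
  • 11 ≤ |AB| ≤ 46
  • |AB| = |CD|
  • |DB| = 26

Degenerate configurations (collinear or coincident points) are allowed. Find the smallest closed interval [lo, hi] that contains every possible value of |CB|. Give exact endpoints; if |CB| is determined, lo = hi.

|CB| ∈ [0, 72]  (≈ [0.0000, 72.0000])

|AB| ∈ [11, 46]
|BD| ∈ {26}
|CD| ∈ [11, 46]
|AD| ∈ [0, 72]
|BC| ∈ [0, 72]
|AC| ∈ [0, 118]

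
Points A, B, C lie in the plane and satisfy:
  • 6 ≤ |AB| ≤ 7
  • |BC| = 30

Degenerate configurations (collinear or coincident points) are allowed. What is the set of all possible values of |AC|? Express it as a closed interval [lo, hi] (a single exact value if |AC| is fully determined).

|AB| ∈ [6, 7]
|BC| ∈ {30}
|AC| ∈ [23, 37]

|AC| ∈ [23, 37]  (≈ [23.0000, 37.0000])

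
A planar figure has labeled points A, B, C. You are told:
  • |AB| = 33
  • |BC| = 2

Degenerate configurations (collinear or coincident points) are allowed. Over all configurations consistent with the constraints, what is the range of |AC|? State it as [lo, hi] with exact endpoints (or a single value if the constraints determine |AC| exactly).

|AB| ∈ {33}
|BC| ∈ {2}
|AC| ∈ [31, 35]

|AC| ∈ [31, 35]  (≈ [31.0000, 35.0000])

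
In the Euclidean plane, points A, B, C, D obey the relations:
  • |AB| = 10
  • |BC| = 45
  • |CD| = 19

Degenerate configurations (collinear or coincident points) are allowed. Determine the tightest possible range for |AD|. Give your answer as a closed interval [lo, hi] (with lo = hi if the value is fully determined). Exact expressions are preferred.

|AD| ∈ [16, 74]  (≈ [16.0000, 74.0000])

|AB| ∈ {10}
|BC| ∈ {45}
|CD| ∈ {19}
|AC| ∈ [35, 55]
|BD| ∈ [26, 64]
|AD| ∈ [16, 74]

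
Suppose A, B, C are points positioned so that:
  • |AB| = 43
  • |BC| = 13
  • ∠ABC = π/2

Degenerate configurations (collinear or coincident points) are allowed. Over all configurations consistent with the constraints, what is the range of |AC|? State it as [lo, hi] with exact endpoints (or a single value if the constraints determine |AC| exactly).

|AC| = √(2018)  (≈ 44.9222)

|AB| ∈ {43}
|BC| ∈ {13}
|AC| ∈ {√(2018)}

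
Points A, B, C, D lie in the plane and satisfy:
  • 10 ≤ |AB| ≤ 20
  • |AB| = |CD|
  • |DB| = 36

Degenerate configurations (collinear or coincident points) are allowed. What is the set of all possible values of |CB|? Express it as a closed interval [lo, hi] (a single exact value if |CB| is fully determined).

|AB| ∈ [10, 20]
|BD| ∈ {36}
|CD| ∈ [10, 20]
|AD| ∈ [16, 56]
|BC| ∈ [16, 56]
|AC| ∈ [0, 76]

|CB| ∈ [16, 56]  (≈ [16.0000, 56.0000])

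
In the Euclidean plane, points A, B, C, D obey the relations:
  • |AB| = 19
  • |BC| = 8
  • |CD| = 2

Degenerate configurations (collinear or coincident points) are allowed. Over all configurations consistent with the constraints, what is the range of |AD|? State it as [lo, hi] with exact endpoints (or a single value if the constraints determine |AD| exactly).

|AB| ∈ {19}
|BC| ∈ {8}
|CD| ∈ {2}
|AC| ∈ [11, 27]
|BD| ∈ [6, 10]
|AD| ∈ [9, 29]

|AD| ∈ [9, 29]  (≈ [9.0000, 29.0000])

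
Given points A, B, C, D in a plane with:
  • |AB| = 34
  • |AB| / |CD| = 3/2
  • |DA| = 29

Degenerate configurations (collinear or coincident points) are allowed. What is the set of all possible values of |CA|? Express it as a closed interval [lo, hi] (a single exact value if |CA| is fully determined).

|CA| ∈ [19/3, 155/3]  (≈ [6.3333, 51.6667])

|AB| ∈ {34}
|AD| ∈ {29}
|CD| ∈ {68/3}
|BD| ∈ [5, 63]
|AC| ∈ [19/3, 155/3]
|BC| ∈ [0, 257/3]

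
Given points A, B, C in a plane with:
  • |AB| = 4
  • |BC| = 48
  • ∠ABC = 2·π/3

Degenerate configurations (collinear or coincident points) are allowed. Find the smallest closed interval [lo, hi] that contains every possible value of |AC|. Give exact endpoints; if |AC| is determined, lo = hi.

|AB| ∈ {4}
|BC| ∈ {48}
|AC| ∈ {4·√(157)}

|AC| = 4·√(157)  (≈ 50.1199)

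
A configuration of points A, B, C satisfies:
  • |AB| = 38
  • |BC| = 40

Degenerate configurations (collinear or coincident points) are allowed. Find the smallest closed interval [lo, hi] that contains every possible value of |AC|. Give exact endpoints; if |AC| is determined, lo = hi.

|AC| ∈ [2, 78]  (≈ [2.0000, 78.0000])

|AB| ∈ {38}
|BC| ∈ {40}
|AC| ∈ [2, 78]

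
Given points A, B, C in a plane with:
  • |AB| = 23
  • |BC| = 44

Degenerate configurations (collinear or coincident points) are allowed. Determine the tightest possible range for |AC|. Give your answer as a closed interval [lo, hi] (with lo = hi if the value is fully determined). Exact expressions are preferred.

|AB| ∈ {23}
|BC| ∈ {44}
|AC| ∈ [21, 67]

|AC| ∈ [21, 67]  (≈ [21.0000, 67.0000])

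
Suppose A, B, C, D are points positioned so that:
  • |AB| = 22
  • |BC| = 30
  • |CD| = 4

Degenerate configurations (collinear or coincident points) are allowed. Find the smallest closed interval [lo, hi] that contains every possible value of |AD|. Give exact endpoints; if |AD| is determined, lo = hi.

|AB| ∈ {22}
|BC| ∈ {30}
|CD| ∈ {4}
|AC| ∈ [8, 52]
|BD| ∈ [26, 34]
|AD| ∈ [4, 56]

|AD| ∈ [4, 56]  (≈ [4.0000, 56.0000])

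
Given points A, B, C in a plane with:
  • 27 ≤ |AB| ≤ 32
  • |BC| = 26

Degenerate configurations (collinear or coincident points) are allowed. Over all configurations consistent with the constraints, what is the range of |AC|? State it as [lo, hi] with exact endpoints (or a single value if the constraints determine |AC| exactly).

|AC| ∈ [1, 58]  (≈ [1.0000, 58.0000])

|AB| ∈ [27, 32]
|BC| ∈ {26}
|AC| ∈ [1, 58]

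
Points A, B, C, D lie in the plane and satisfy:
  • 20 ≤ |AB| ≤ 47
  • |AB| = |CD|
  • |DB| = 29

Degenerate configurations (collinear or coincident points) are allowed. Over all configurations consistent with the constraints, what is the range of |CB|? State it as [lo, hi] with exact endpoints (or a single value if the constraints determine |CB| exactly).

|AB| ∈ [20, 47]
|BD| ∈ {29}
|CD| ∈ [20, 47]
|AD| ∈ [0, 76]
|BC| ∈ [0, 76]
|AC| ∈ [0, 123]

|CB| ∈ [0, 76]  (≈ [0.0000, 76.0000])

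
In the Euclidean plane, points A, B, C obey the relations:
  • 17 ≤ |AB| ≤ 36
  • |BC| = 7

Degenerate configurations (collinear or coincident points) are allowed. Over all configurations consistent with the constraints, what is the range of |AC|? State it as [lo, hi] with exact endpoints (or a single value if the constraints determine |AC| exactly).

|AB| ∈ [17, 36]
|BC| ∈ {7}
|AC| ∈ [10, 43]

|AC| ∈ [10, 43]  (≈ [10.0000, 43.0000])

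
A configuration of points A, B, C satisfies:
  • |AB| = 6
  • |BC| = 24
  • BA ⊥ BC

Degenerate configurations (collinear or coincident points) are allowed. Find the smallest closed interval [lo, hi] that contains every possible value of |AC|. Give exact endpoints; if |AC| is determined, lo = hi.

|AB| ∈ {6}
|BC| ∈ {24}
|AC| ∈ {6·√(17)}

|AC| = 6·√(17)  (≈ 24.7386)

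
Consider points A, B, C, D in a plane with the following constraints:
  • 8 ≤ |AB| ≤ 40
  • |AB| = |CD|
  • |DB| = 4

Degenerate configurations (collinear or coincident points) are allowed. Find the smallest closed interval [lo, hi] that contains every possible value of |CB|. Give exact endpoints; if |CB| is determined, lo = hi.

|AB| ∈ [8, 40]
|BD| ∈ {4}
|CD| ∈ [8, 40]
|AD| ∈ [4, 44]
|BC| ∈ [4, 44]
|AC| ∈ [0, 84]

|CB| ∈ [4, 44]  (≈ [4.0000, 44.0000])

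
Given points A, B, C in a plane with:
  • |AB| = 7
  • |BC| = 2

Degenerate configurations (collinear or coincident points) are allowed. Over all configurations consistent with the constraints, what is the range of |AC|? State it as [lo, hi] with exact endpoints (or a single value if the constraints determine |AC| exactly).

|AB| ∈ {7}
|BC| ∈ {2}
|AC| ∈ [5, 9]

|AC| ∈ [5, 9]  (≈ [5.0000, 9.0000])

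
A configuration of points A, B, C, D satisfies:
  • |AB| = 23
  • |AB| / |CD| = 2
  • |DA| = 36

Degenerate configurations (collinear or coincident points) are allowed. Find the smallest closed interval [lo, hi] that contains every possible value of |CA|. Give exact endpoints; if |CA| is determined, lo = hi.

|AB| ∈ {23}
|AD| ∈ {36}
|CD| ∈ {23/2}
|BD| ∈ [13, 59]
|AC| ∈ [49/2, 95/2]
|BC| ∈ [3/2, 141/2]

|CA| ∈ [49/2, 95/2]  (≈ [24.5000, 47.5000])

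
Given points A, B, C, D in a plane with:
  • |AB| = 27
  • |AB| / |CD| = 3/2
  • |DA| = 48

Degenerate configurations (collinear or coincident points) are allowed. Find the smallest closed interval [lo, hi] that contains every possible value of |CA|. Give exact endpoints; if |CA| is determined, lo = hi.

|CA| ∈ [30, 66]  (≈ [30.0000, 66.0000])

|AB| ∈ {27}
|AD| ∈ {48}
|CD| ∈ {18}
|BD| ∈ [21, 75]
|AC| ∈ [30, 66]
|BC| ∈ [3, 93]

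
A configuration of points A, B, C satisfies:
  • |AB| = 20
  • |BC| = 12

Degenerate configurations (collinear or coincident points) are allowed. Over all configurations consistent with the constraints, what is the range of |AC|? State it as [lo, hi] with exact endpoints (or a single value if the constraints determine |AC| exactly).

|AC| ∈ [8, 32]  (≈ [8.0000, 32.0000])

|AB| ∈ {20}
|BC| ∈ {12}
|AC| ∈ [8, 32]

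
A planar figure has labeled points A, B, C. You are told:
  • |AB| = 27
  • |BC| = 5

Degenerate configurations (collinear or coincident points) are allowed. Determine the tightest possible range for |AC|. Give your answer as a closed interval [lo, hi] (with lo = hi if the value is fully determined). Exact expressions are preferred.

|AB| ∈ {27}
|BC| ∈ {5}
|AC| ∈ [22, 32]

|AC| ∈ [22, 32]  (≈ [22.0000, 32.0000])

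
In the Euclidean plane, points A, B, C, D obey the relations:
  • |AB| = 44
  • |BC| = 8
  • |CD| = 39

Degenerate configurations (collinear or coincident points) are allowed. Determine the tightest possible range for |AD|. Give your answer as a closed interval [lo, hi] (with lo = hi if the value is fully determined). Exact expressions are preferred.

|AD| ∈ [0, 91]  (≈ [0.0000, 91.0000])

|AB| ∈ {44}
|BC| ∈ {8}
|CD| ∈ {39}
|AC| ∈ [36, 52]
|BD| ∈ [31, 47]
|AD| ∈ [0, 91]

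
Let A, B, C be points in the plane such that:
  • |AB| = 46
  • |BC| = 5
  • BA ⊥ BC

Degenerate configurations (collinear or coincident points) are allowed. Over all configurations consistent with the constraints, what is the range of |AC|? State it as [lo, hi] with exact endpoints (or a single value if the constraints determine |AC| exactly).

|AC| = √(2141)  (≈ 46.2709)

|AB| ∈ {46}
|BC| ∈ {5}
|AC| ∈ {√(2141)}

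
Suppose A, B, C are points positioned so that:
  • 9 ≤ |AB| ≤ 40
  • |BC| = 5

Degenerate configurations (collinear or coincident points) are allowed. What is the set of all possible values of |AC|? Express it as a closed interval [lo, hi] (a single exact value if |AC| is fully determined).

|AB| ∈ [9, 40]
|BC| ∈ {5}
|AC| ∈ [4, 45]

|AC| ∈ [4, 45]  (≈ [4.0000, 45.0000])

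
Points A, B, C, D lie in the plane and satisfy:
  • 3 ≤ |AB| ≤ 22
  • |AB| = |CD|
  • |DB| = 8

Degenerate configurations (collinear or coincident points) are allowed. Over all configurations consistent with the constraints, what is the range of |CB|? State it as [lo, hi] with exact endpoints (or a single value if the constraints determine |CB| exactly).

|AB| ∈ [3, 22]
|BD| ∈ {8}
|CD| ∈ [3, 22]
|AD| ∈ [0, 30]
|BC| ∈ [0, 30]
|AC| ∈ [0, 52]

|CB| ∈ [0, 30]  (≈ [0.0000, 30.0000])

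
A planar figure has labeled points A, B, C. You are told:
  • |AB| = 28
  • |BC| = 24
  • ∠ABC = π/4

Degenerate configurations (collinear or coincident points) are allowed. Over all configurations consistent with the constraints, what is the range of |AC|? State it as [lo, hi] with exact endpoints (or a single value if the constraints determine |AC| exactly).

|AB| ∈ {28}
|BC| ∈ {24}
|AC| ∈ {4·√(85 - 42·√(2))}

|AC| = 4·√(85 - 42·√(2))  (≈ 20.2398)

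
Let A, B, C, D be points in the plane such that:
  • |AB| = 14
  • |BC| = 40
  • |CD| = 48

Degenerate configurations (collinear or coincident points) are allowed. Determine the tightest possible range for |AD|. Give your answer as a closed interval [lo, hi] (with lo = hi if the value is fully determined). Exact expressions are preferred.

|AB| ∈ {14}
|BC| ∈ {40}
|CD| ∈ {48}
|AC| ∈ [26, 54]
|BD| ∈ [8, 88]
|AD| ∈ [0, 102]

|AD| ∈ [0, 102]  (≈ [0.0000, 102.0000])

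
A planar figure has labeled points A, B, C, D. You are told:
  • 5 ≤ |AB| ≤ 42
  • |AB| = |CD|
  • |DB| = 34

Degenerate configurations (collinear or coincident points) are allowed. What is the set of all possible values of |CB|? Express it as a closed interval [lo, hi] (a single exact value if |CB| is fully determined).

|CB| ∈ [0, 76]  (≈ [0.0000, 76.0000])

|AB| ∈ [5, 42]
|BD| ∈ {34}
|CD| ∈ [5, 42]
|AD| ∈ [0, 76]
|BC| ∈ [0, 76]
|AC| ∈ [0, 118]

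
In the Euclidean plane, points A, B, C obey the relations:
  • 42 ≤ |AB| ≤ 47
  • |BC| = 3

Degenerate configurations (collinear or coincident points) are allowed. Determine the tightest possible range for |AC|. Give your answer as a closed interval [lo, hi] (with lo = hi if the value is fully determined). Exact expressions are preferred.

|AC| ∈ [39, 50]  (≈ [39.0000, 50.0000])

|AB| ∈ [42, 47]
|BC| ∈ {3}
|AC| ∈ [39, 50]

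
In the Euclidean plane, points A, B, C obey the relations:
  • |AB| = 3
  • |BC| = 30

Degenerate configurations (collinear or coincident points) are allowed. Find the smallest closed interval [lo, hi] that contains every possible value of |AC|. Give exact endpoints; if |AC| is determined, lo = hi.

|AC| ∈ [27, 33]  (≈ [27.0000, 33.0000])

|AB| ∈ {3}
|BC| ∈ {30}
|AC| ∈ [27, 33]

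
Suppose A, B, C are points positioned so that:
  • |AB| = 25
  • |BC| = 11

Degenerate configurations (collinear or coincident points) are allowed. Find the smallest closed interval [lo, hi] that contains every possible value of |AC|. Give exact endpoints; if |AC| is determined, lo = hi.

|AC| ∈ [14, 36]  (≈ [14.0000, 36.0000])

|AB| ∈ {25}
|BC| ∈ {11}
|AC| ∈ [14, 36]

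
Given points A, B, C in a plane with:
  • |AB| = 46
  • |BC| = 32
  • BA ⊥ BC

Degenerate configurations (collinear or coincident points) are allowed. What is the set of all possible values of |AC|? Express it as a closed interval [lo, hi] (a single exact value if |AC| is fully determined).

|AC| = 2·√(785)  (≈ 56.0357)

|AB| ∈ {46}
|BC| ∈ {32}
|AC| ∈ {2·√(785)}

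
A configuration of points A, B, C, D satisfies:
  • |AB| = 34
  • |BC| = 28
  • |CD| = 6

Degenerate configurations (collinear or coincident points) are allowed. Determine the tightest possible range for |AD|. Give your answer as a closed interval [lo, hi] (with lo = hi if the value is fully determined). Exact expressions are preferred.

|AD| ∈ [0, 68]  (≈ [0.0000, 68.0000])

|AB| ∈ {34}
|BC| ∈ {28}
|CD| ∈ {6}
|AC| ∈ [6, 62]
|BD| ∈ [22, 34]
|AD| ∈ [0, 68]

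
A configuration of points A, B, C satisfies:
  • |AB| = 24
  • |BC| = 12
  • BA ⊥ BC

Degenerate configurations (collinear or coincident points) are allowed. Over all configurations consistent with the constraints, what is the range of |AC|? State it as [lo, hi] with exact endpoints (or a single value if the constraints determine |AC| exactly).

|AB| ∈ {24}
|BC| ∈ {12}
|AC| ∈ {12·√(5)}

|AC| = 12·√(5)  (≈ 26.8328)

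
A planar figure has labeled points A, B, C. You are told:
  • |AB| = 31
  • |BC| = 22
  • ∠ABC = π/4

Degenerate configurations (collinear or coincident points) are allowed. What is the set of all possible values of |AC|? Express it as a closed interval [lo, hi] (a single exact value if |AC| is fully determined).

|AC| = √(1445 - 682·√(2))  (≈ 21.9205)

|AB| ∈ {31}
|BC| ∈ {22}
|AC| ∈ {√(1445 - 682·√(2))}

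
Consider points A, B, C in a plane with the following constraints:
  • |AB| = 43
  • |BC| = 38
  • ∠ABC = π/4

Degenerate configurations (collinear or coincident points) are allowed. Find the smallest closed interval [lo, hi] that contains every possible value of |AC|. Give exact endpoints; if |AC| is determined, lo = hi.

|AB| ∈ {43}
|BC| ∈ {38}
|AC| ∈ {√(3293 - 1634·√(2))}

|AC| = √(3293 - 1634·√(2))  (≈ 31.3397)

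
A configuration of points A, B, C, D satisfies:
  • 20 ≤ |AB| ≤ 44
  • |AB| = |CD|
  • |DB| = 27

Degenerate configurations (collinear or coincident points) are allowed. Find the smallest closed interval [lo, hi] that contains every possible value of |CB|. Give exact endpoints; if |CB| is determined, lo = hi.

|CB| ∈ [0, 71]  (≈ [0.0000, 71.0000])

|AB| ∈ [20, 44]
|BD| ∈ {27}
|CD| ∈ [20, 44]
|AD| ∈ [0, 71]
|BC| ∈ [0, 71]
|AC| ∈ [0, 115]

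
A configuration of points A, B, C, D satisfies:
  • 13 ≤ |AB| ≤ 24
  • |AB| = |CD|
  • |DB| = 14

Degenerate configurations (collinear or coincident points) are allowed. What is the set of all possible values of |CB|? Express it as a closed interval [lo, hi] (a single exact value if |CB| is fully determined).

|CB| ∈ [0, 38]  (≈ [0.0000, 38.0000])

|AB| ∈ [13, 24]
|BD| ∈ {14}
|CD| ∈ [13, 24]
|AD| ∈ [0, 38]
|BC| ∈ [0, 38]
|AC| ∈ [0, 62]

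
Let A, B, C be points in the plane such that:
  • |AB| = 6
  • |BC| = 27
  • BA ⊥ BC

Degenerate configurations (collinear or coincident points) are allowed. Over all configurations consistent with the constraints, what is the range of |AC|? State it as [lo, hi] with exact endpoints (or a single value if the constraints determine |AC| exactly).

|AB| ∈ {6}
|BC| ∈ {27}
|AC| ∈ {3·√(85)}

|AC| = 3·√(85)  (≈ 27.6586)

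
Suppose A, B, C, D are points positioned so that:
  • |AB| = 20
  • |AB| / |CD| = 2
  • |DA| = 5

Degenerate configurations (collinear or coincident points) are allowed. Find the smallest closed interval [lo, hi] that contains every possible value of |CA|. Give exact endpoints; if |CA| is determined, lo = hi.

|CA| ∈ [5, 15]  (≈ [5.0000, 15.0000])

|AB| ∈ {20}
|AD| ∈ {5}
|CD| ∈ {10}
|BD| ∈ [15, 25]
|AC| ∈ [5, 15]
|BC| ∈ [5, 35]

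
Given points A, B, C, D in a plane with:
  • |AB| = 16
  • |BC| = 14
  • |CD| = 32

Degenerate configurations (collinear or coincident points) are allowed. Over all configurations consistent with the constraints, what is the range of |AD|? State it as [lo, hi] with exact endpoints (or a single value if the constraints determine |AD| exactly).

|AB| ∈ {16}
|BC| ∈ {14}
|CD| ∈ {32}
|AC| ∈ [2, 30]
|BD| ∈ [18, 46]
|AD| ∈ [2, 62]

|AD| ∈ [2, 62]  (≈ [2.0000, 62.0000])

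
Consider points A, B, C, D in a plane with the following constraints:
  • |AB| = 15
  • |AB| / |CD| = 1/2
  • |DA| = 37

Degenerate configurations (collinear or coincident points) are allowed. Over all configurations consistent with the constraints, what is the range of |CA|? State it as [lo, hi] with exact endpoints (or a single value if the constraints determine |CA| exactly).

|AB| ∈ {15}
|AD| ∈ {37}
|CD| ∈ {30}
|BD| ∈ [22, 52]
|AC| ∈ [7, 67]
|BC| ∈ [0, 82]

|CA| ∈ [7, 67]  (≈ [7.0000, 67.0000])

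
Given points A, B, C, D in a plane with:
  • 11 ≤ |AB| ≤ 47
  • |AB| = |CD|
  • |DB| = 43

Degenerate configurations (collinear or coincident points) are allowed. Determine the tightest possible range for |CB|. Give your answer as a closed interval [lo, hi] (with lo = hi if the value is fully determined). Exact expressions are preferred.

|CB| ∈ [0, 90]  (≈ [0.0000, 90.0000])

|AB| ∈ [11, 47]
|BD| ∈ {43}
|CD| ∈ [11, 47]
|AD| ∈ [0, 90]
|BC| ∈ [0, 90]
|AC| ∈ [0, 137]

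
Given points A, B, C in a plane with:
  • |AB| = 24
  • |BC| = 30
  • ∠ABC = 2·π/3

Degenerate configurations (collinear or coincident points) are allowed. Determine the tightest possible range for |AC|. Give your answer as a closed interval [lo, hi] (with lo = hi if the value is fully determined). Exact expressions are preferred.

|AB| ∈ {24}
|BC| ∈ {30}
|AC| ∈ {6·√(61)}

|AC| = 6·√(61)  (≈ 46.8615)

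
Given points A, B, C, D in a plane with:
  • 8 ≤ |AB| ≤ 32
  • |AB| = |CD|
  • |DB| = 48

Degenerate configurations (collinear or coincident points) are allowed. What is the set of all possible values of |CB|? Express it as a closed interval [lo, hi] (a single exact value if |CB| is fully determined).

|CB| ∈ [16, 80]  (≈ [16.0000, 80.0000])

|AB| ∈ [8, 32]
|BD| ∈ {48}
|CD| ∈ [8, 32]
|AD| ∈ [16, 80]
|BC| ∈ [16, 80]
|AC| ∈ [0, 112]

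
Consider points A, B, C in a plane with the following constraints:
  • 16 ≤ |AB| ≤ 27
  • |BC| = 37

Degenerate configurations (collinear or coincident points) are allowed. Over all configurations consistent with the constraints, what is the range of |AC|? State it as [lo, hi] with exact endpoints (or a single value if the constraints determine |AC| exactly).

|AC| ∈ [10, 64]  (≈ [10.0000, 64.0000])

|AB| ∈ [16, 27]
|BC| ∈ {37}
|AC| ∈ [10, 64]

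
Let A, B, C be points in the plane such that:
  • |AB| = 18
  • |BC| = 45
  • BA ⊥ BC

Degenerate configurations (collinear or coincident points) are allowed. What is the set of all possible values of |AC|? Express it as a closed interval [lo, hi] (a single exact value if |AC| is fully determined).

|AB| ∈ {18}
|BC| ∈ {45}
|AC| ∈ {9·√(29)}

|AC| = 9·√(29)  (≈ 48.4665)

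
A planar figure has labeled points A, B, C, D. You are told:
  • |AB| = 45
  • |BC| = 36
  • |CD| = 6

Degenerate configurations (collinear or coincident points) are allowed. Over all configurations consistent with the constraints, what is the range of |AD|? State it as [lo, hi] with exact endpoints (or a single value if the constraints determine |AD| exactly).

|AD| ∈ [3, 87]  (≈ [3.0000, 87.0000])

|AB| ∈ {45}
|BC| ∈ {36}
|CD| ∈ {6}
|AC| ∈ [9, 81]
|BD| ∈ [30, 42]
|AD| ∈ [3, 87]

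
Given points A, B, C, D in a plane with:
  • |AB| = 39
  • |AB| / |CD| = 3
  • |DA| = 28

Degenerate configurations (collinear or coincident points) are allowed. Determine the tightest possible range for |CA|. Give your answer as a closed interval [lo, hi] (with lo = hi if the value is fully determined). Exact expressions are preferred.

|AB| ∈ {39}
|AD| ∈ {28}
|CD| ∈ {13}
|BD| ∈ [11, 67]
|AC| ∈ [15, 41]
|BC| ∈ [0, 80]

|CA| ∈ [15, 41]  (≈ [15.0000, 41.0000])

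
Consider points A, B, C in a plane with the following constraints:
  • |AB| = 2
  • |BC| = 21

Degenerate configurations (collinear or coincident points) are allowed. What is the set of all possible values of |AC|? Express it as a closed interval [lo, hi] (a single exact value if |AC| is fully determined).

|AC| ∈ [19, 23]  (≈ [19.0000, 23.0000])

|AB| ∈ {2}
|BC| ∈ {21}
|AC| ∈ [19, 23]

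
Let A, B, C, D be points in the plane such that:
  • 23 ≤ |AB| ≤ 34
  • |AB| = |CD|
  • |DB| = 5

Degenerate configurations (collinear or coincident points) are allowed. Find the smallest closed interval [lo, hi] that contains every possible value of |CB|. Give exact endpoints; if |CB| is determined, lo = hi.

|AB| ∈ [23, 34]
|BD| ∈ {5}
|CD| ∈ [23, 34]
|AD| ∈ [18, 39]
|BC| ∈ [18, 39]
|AC| ∈ [0, 73]

|CB| ∈ [18, 39]  (≈ [18.0000, 39.0000])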